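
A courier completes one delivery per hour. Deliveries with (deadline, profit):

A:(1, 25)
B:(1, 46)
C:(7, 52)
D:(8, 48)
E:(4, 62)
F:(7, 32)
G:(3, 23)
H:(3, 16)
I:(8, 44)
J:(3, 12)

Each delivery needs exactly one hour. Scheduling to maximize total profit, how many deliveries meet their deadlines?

8

By profit: E(d4,62), C(d7,52), D(d8,48), B(d1,46), I(d8,44), F(d7,32), A(d1,25), G(d3,23), H(d3,16), J(d3,12)
E→slot 4; C→slot 7; D→slot 8; B→slot 1; I→slot 6; F→slot 5; A skipped; G→slot 3; H→slot 2; J skipped.
8 of 10 scheduled.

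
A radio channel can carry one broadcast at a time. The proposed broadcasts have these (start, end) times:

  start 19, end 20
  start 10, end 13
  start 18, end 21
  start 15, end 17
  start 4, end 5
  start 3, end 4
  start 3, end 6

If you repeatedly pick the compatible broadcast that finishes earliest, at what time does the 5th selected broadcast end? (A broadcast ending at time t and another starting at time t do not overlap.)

Order by finish time; keep every interval that doesn't clash with the previous kept one.
Sorted by end: (3,4)  (4,5)  (3,6)  (10,13)  (15,17)  (19,20)  (18,21)
take (3,4); take (4,5); take (10,13); take (15,17); take (19,20).
Selected: (3,4) (4,5) (10,13) (15,17) (19,20)

20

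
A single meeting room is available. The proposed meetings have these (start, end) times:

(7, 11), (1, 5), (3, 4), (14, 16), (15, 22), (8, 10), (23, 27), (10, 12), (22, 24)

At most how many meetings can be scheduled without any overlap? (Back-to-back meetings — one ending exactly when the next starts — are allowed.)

By end time: (3,4), (1,5), (8,10), (7,11), (10,12), (14,16), (15,22), (22,24), (23,27).
Pick (3,4); next start ≥ 4 → (8,10); next start ≥ 10 → (10,12); next start ≥ 12 → (14,16); next start ≥ 16 → (22,24).
Selected 5 meetings.

5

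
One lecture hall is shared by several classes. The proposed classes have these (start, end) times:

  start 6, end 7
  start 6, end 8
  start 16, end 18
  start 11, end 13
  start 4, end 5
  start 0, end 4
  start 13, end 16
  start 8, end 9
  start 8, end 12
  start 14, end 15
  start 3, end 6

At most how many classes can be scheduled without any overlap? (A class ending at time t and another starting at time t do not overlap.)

Sorted by end: (0,4)  (4,5)  (3,6)  (6,7)  (6,8)  (8,9)  (8,12)  (11,13)  (14,15)  (13,16)  (16,18)
take (0,4); take (4,5); take (6,7); take (8,9); take (11,13); take (14,15); take (16,18).
Selected 7 classes.

7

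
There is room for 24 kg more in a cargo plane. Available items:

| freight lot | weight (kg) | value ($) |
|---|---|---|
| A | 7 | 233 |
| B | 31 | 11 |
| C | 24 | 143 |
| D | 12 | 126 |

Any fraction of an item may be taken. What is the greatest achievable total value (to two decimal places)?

Greedy by value/weight ratio, highest first.
Ratios (sorted): A 33.29, D 10.50, C 5.96, B 0.35
take A (7 @ 233); take D (12 @ 126); take 5/24 of C → 29.79. Capacity used 24/24.
Total value = 388.79

388.79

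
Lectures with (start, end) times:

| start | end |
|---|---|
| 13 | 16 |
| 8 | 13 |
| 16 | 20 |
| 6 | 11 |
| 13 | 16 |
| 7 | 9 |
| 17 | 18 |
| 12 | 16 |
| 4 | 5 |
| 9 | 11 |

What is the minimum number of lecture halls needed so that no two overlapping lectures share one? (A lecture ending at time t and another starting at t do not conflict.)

starts: [4, 6, 7, 8, 9, 12, 13, 13, 16, 17]
ends:   [5, 9, 11, 11, 13, 16, 16, 16, 18, 20]
s4→1 e5→0 s6→1 s7→2 s8→3  — peak 3.

3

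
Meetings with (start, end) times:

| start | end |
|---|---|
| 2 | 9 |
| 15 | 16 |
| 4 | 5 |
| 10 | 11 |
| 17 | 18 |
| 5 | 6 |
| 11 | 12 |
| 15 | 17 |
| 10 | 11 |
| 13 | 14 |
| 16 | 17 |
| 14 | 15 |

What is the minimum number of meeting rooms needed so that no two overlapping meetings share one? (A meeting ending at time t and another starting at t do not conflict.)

2

The answer is the maximum number of intervals overlapping at any instant.
starts: [2, 4, 5, 10, 10, 11, 13, 14, 15, 15, 16, 17]
ends:   [5, 6, 9, 11, 11, 12, 14, 15, 16, 17, 17, 18]
s2→1 s4→2  — peak 2.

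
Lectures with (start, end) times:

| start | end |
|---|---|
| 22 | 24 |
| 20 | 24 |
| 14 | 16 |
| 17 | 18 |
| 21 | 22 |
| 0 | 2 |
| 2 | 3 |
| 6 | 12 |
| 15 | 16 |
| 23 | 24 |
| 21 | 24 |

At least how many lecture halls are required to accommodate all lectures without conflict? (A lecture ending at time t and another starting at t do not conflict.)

4

starts: [0, 2, 6, 14, 15, 17, 20, 21, 21, 22, 23]
ends:   [2, 3, 12, 16, 16, 18, 22, 24, 24, 24, 24]
s0→1 e2→0 s2→1 e3→0 s6→1 e12→0 s14→1 s15→2 e16→1 e16→0 s17→1 e18→0 s20→1 s21→2 s21→3 e22→2 s22→3 s23→4  — peak 4.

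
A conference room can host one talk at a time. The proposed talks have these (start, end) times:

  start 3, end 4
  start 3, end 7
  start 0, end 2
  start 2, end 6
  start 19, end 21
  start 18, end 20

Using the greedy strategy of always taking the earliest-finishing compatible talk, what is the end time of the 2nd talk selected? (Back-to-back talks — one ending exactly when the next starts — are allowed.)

By end time: (0,2), (3,4), (2,6), (3,7), (18,20), (19,21).
Pick (0,2); next start ≥ 2 → (3,4); next start ≥ 4 → (18,20).
Selected: (0,2) (3,4) (18,20)

4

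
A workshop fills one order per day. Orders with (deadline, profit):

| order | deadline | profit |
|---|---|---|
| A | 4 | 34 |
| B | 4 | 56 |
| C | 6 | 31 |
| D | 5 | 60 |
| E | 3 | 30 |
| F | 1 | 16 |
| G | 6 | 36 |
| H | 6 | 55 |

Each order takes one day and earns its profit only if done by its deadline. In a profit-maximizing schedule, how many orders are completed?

Sort by profit descending; place each in the latest free slot ≤ its deadline.
Profit order: D=60 B=56 H=55 G=36 A=34 C=31 E=30 F=16
Assign: D→slot 5, B→slot 4, H→slot 6, G→slot 3, A→slot 2, C→slot 1, E skipped, F skipped.
Slots: [1:C] [2:A] [3:G] [4:B] [5:D] [6:H]
6 of 8 scheduled.

6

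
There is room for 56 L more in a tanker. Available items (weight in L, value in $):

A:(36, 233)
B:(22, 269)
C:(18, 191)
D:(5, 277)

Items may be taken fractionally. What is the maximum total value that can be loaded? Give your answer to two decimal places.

808.19

Order: D (277/5=55.40) > B (269/22=12.23) > C (191/18=10.61) > A (233/36=6.47)
Fill: take D (5 @ 277) → take B (22 @ 269) → take C (18 @ 191) → take 11/36 of A → 71.19; 56/56 used.
Total value = 808.19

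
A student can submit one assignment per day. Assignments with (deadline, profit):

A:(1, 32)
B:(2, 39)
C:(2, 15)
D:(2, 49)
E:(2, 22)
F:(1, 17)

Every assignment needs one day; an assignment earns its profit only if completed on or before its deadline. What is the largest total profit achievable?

88

Sort by profit descending; place each in the latest free slot ≤ its deadline.
By profit: D(d2,49), B(d2,39), A(d1,32), E(d2,22), F(d1,17), C(d2,15)
D→slot 2; B→slot 1; A skipped; E skipped; F skipped; C skipped.
Profit = 39 + 49 = 88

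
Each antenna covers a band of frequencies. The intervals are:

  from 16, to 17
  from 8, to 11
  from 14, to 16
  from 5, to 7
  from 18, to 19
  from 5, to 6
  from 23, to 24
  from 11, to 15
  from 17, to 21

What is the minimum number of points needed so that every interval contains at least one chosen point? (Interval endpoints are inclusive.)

5

Sort by right endpoint; whenever an interval is uncovered, place a point at its right end.
Sorted: [5,6] [5,7] [8,11] [11,15] [14,16] [16,17] [18,19] [17,21] [23,24]
{[5,6],[5,7]} hit by 6; {[8,11],[11,15]} hit by 11; {[14,16],[16,17]} hit by 16; {[18,19],[17,21]} hit by 19; {[23,24]} hit by 24.
Points: 6, 11, 16, 19, 24 (5 total).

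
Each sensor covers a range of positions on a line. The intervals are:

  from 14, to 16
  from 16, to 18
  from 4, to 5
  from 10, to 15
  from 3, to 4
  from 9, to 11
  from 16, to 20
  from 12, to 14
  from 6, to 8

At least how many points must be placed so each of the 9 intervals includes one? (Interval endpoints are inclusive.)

Process intervals by earliest right end; each time one isn't hit yet, stab at its right endpoint.
By right end: [3,4]  [4,5]  [6,8]  [9,11]  [12,14]  [10,15]  [14,16]  [16,18]  [16,20]
[3,4] uncovered → point at 4; [6,8] uncovered → point at 8; [9,11] uncovered → point at 11; [12,14] uncovered → point at 14; [16,18] uncovered → point at 18.
Points: 4, 8, 11, 14, 18 (5 total).

5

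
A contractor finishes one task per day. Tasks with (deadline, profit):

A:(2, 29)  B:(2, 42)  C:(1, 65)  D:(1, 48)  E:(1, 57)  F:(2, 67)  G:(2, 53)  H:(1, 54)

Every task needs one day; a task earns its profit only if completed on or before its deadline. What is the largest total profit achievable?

132

Sort by profit descending; place each in the latest free slot ≤ its deadline.
Profit order: F=67 C=65 E=57 H=54 G=53 D=48 B=42 A=29
Assign: F→slot 2, C→slot 1, E skipped, H skipped, G skipped, D skipped, B skipped, A skipped.
Slots: [1:C] [2:F]
Profit = 65 + 67 = 132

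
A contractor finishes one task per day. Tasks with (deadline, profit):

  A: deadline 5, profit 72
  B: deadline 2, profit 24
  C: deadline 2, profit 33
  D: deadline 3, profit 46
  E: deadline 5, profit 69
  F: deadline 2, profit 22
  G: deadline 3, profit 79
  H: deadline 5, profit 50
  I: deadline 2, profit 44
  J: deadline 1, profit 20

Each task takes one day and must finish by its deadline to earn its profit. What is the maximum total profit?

316

By profit: G(d3,79), A(d5,72), E(d5,69), H(d5,50), D(d3,46), I(d2,44), C(d2,33), B(d2,24), F(d2,22), J(d1,20)
G→slot 3; A→slot 5; E→slot 4; H→slot 2; D→slot 1; I skipped; C skipped; B skipped; F skipped; J skipped.
Profit = 46 + 50 + 79 + 69 + 72 = 316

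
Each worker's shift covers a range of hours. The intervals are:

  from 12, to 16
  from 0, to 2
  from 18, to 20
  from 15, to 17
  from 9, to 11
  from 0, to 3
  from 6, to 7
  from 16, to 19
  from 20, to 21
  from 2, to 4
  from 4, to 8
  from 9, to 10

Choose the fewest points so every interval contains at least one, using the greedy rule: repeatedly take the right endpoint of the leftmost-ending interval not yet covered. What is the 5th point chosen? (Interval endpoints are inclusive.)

By right end: [0,2]  [0,3]  [2,4]  [6,7]  [4,8]  [9,10]  [9,11]  [12,16]  [15,17]  [16,19]  [18,20]  [20,21]
[0,2] uncovered → point at 2; [6,7] uncovered → point at 7; [9,10] uncovered → point at 10; [12,16] uncovered → point at 16; [18,20] uncovered → point at 20.
Points: 2, 7, 10, 16, 20 (5 total).

20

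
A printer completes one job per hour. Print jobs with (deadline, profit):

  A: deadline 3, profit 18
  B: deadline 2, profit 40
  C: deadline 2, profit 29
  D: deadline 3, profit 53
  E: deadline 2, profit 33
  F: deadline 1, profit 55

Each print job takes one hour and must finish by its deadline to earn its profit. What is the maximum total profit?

148

Take jobs in profit order; each goes to the latest open slot no later than its deadline.
By profit: F(d1,55), D(d3,53), B(d2,40), E(d2,33), C(d2,29), A(d3,18)
F→slot 1; D→slot 3; B→slot 2; E skipped; C skipped; A skipped.
Profit = 55 + 40 + 53 = 148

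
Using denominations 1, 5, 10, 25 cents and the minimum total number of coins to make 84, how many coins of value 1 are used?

Use the largest denomination that fits, subtract, and repeat.
84 − 3×25→9 − 1×5→4 − 4×1→0
Count of 1: 4

4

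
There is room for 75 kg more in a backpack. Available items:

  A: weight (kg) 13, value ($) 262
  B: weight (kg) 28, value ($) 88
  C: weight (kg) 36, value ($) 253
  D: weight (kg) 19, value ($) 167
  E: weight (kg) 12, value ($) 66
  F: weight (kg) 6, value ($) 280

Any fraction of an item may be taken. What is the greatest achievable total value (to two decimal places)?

Greedy by value/weight ratio, highest first.
Order: F (280/6=46.67) > A (262/13=20.15) > D (167/19=8.79) > C (253/36=7.03) > E (66/12=5.50) > B (88/28=3.14)
Fill: take F (6 @ 280) → take A (13 @ 262) → take D (19 @ 167) → take C (36 @ 253) → take 1/12 of E → 5.50; 75/75 used.
Total value = 967.50

967.50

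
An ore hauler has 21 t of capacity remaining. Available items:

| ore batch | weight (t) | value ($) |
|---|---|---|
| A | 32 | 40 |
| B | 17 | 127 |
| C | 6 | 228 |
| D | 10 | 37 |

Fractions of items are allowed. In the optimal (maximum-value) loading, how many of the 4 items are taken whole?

1

Greedy by value/weight ratio, highest first.
Ratios (sorted): C 38.00, B 7.47, D 3.70, A 1.25
take C (6 @ 228); take 15/17 of B → 112.06. Capacity used 21/21.
1 item(s) taken whole; one partial (take 15/17 of B).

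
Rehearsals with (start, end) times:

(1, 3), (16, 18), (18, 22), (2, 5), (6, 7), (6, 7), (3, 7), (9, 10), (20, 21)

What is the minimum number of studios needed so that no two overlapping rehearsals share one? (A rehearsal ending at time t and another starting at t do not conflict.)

3

The answer is the maximum number of intervals overlapping at any instant.
Events (time:±→running): 1:+→1 2:+→2 3:-→1 3:+→2 5:-→1 6:+→2 6:+→3 … peak 3.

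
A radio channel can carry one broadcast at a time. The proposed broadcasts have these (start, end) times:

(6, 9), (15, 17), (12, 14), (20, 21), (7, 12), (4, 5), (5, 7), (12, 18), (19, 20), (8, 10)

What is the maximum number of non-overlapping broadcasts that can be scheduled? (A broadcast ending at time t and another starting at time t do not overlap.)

By end time: (4,5), (5,7), (6,9), (8,10), (7,12), (12,14), (15,17), (12,18), (19,20), (20,21).
Pick (4,5); next start ≥ 5 → (5,7); next start ≥ 7 → (8,10); next start ≥ 10 → (12,14); next start ≥ 14 → (15,17); next start ≥ 17 → (19,20); next start ≥ 20 → (20,21).
Selected 7 broadcasts.

7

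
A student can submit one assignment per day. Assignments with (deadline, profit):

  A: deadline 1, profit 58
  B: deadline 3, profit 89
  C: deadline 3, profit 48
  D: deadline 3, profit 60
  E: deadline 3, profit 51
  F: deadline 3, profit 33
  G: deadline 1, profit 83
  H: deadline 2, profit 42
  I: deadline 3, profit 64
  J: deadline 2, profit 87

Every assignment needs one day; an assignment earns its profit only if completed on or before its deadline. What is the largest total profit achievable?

259

By profit: B(d3,89), J(d2,87), G(d1,83), I(d3,64), D(d3,60), A(d1,58), E(d3,51), C(d3,48), H(d2,42), F(d3,33)
B→slot 3; J→slot 2; G→slot 1; I skipped; D skipped; A skipped; E skipped; C skipped; H skipped; F skipped.
Profit = 83 + 87 + 89 = 259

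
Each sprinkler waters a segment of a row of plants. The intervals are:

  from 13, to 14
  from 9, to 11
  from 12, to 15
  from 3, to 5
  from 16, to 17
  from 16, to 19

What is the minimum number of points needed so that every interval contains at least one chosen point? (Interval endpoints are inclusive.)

4

Sort by right endpoint; whenever an interval is uncovered, place a point at its right end.
Sorted: [3,5] [9,11] [13,14] [12,15] [16,17] [16,19]
{[3,5]} hit by 5; {[9,11]} hit by 11; {[13,14],[12,15]} hit by 14; {[16,17],[16,19]} hit by 17.
Points: 5, 11, 14, 17 (4 total).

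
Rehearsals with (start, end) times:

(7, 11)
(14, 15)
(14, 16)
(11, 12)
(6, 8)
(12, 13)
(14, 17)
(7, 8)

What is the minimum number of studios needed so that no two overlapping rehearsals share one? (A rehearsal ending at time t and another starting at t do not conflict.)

3

Count concurrent intervals with a sweep; the peak is the room count.
Events (time:±→running): 6:+→1 7:+→2 7:+→3 … peak 3.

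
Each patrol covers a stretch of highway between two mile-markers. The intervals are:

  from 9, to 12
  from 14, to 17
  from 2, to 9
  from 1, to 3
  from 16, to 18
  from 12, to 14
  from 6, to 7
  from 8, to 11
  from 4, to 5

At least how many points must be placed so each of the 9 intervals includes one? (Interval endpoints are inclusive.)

Process intervals by earliest right end; each time one isn't hit yet, stab at its right endpoint.
By right end: [1,3]  [4,5]  [6,7]  [2,9]  [8,11]  [9,12]  [12,14]  [14,17]  [16,18]
[1,3] uncovered → point at 3; [4,5] uncovered → point at 5; [6,7] uncovered → point at 7; [8,11] uncovered → point at 11; [12,14] uncovered → point at 14; [16,18] uncovered → point at 18.
Points: 3, 5, 7, 11, 14, 18 (6 total).

6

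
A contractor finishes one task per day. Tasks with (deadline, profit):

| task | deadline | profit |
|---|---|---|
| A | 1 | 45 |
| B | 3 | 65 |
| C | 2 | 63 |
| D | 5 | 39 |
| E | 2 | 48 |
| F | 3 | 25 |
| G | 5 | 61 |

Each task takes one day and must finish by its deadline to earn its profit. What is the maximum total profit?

Profit order: B=65 C=63 G=61 E=48 A=45 D=39 F=25
Assign: B→slot 3, C→slot 2, G→slot 5, E→slot 1, A skipped, D→slot 4, F skipped.
Slots: [1:E] [2:C] [3:B] [4:D] [5:G]
Profit = 48 + 63 + 65 + 39 + 61 = 276

276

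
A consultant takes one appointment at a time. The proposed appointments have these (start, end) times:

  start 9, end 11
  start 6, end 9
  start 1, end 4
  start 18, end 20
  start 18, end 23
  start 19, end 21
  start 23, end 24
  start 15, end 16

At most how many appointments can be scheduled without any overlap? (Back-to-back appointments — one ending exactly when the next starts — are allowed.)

Sort by end time and greedily take each interval whose start is ≥ the last chosen end.
By end time: (1,4), (6,9), (9,11), (15,16), (18,20), (19,21), (18,23), (23,24).
Pick (1,4); next start ≥ 4 → (6,9); next start ≥ 9 → (9,11); next start ≥ 11 → (15,16); next start ≥ 16 → (18,20); next start ≥ 20 → (23,24).
Selected 6 appointments.

6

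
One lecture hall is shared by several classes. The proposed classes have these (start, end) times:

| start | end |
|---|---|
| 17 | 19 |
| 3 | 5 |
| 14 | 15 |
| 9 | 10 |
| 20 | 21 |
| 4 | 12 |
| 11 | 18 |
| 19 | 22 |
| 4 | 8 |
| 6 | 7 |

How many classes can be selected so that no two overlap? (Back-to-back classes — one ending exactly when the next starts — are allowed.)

Sorted by end: (3,5)  (6,7)  (4,8)  (9,10)  (4,12)  (14,15)  (11,18)  (17,19)  (20,21)  (19,22)
take (3,5); take (6,7); skip (4,8); take (9,10); take (14,15); take (17,19); take (20,21); skip (19,22).
Selected 6 classes.

6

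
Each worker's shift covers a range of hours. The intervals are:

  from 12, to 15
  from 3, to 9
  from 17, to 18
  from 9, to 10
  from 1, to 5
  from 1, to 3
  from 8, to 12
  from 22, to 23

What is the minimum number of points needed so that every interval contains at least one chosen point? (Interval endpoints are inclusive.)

5

Sort by right endpoint; whenever an interval is uncovered, place a point at its right end.
Sorted: [1,3] [1,5] [3,9] [9,10] [8,12] [12,15] [17,18] [22,23]
{[1,3],[1,5],[3,9]} hit by 3; {[9,10],[8,12]} hit by 10; {[12,15]} hit by 15; {[17,18]} hit by 18; {[22,23]} hit by 23.
Points: 3, 10, 15, 18, 23 (5 total).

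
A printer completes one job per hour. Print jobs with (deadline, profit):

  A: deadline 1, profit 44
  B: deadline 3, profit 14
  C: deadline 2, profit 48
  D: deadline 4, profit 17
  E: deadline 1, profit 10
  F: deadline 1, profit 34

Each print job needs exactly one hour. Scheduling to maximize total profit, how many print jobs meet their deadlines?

4

Sort by profit descending; place each in the latest free slot ≤ its deadline.
Profit order: C=48 A=44 F=34 D=17 B=14 E=10
Assign: C→slot 2, A→slot 1, F skipped, D→slot 4, B→slot 3, E skipped.
Slots: [1:A] [2:C] [3:B] [4:D]
4 of 6 scheduled.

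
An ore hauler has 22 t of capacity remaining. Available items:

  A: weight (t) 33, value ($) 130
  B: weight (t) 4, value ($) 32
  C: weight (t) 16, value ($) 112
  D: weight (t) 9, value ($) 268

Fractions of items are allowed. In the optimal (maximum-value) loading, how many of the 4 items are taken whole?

Order: D (268/9=29.78) > B (32/4=8.00) > C (112/16=7.00) > A (130/33=3.94)
Fill: take D (9 @ 268) → take B (4 @ 32) → take 9/16 of C → 63.00; 22/22 used.
2 item(s) taken whole; one partial (take 9/16 of C).

2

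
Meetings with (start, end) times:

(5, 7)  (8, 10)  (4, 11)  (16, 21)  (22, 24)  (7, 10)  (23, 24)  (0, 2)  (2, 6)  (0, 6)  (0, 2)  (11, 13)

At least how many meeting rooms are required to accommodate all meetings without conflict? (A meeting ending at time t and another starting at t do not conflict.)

Count concurrent intervals with a sweep; the peak is the room count.
starts: [0, 0, 0, 2, 4, 5, 7, 8, 11, 16, 22, 23]
ends:   [2, 2, 6, 6, 7, 10, 10, 11, 13, 21, 24, 24]
s0→1 s0→2 s0→3 e2→2 e2→1 s2→2 s4→3 s5→4  — peak 4.

4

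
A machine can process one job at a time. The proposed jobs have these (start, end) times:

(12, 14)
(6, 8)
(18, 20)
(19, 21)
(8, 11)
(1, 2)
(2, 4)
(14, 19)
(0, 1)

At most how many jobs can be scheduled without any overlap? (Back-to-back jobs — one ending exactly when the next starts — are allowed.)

Sort by end time and greedily take each interval whose start is ≥ the last chosen end.
Sorted by end: (0,1)  (1,2)  (2,4)  (6,8)  (8,11)  (12,14)  (14,19)  (18,20)  (19,21)
take (0,1); take (1,2); take (2,4); take (6,8); take (8,11); take (12,14); take (14,19); take (19,21).
Selected 8 jobs.

8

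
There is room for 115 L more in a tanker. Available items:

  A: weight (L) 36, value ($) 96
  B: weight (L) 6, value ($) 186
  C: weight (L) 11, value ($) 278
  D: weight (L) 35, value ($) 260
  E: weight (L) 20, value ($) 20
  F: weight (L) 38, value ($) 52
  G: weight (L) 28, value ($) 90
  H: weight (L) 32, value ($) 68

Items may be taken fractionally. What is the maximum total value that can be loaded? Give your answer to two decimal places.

Greedy by value/weight ratio, highest first.
Order: B (186/6=31.00) > C (278/11=25.27) > D (260/35=7.43) > G (90/28=3.21) > A (96/36=2.67) > H (68/32=2.12) > F (52/38=1.37) > E (20/20=1.00)
Fill: take B (6 @ 186) → take C (11 @ 278) → take D (35 @ 260) → take G (28 @ 90) → take 35/36 of A → 93.33; 115/115 used.
Total value = 907.33

907.33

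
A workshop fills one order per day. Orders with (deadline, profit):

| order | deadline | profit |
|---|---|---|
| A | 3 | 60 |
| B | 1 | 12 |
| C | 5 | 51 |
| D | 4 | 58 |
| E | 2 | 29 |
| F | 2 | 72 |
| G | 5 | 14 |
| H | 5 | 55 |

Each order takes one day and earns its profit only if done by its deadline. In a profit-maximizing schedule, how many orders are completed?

Take jobs in profit order; each goes to the latest open slot no later than its deadline.
Profit order: F=72 A=60 D=58 H=55 C=51 E=29 G=14 B=12
Assign: F→slot 2, A→slot 3, D→slot 4, H→slot 5, C→slot 1, E skipped, G skipped, B skipped.
Slots: [1:C] [2:F] [3:A] [4:D] [5:H]
5 of 8 scheduled.

5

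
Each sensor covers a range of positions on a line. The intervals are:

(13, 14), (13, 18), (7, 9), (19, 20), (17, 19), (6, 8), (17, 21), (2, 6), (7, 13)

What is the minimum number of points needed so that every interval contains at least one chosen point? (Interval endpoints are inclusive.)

Process intervals by earliest right end; each time one isn't hit yet, stab at its right endpoint.
By right end: [2,6]  [6,8]  [7,9]  [7,13]  [13,14]  [13,18]  [17,19]  [19,20]  [17,21]
[2,6] uncovered → point at 6; [7,9] uncovered → point at 9; [13,14] uncovered → point at 14; [17,19] uncovered → point at 19.
Points: 6, 9, 14, 19 (4 total).

4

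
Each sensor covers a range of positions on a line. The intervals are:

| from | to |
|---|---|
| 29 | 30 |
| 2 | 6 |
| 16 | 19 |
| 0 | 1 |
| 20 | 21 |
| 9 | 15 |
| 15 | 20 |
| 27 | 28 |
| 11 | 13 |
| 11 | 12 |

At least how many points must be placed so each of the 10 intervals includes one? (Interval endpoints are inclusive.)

Sort by right endpoint; whenever an interval is uncovered, place a point at its right end.
Sorted: [0,1] [2,6] [11,12] [11,13] [9,15] [16,19] [15,20] [20,21] [27,28] [29,30]
{[0,1]} hit by 1; {[2,6]} hit by 6; {[11,12],[11,13],[9,15]} hit by 12; {[16,19],[15,20]} hit by 19; {[20,21]} hit by 21; {[27,28]} hit by 28; {[29,30]} hit by 30.
Points: 1, 6, 12, 19, 21, 28, 30 (7 total).

7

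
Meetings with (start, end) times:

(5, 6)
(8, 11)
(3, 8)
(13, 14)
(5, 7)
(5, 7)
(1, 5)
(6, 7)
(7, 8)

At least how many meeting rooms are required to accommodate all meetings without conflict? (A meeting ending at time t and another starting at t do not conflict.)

4

starts: [1, 3, 5, 5, 5, 6, 7, 8, 13]
ends:   [5, 6, 7, 7, 7, 8, 8, 11, 14]
s1→1 s3→2 e5→1 s5→2 s5→3 s5→4  — peak 4.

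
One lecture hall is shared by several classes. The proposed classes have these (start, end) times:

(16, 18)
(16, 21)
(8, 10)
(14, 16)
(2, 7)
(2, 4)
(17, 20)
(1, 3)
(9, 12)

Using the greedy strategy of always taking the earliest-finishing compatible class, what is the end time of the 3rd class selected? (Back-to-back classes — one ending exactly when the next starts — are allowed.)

Greedy by earliest finish: after sorting by end time, pick each interval compatible with the last pick.
By end time: (1,3), (2,4), (2,7), (8,10), (9,12), (14,16), (16,18), (17,20), (16,21).
Pick (1,3); next start ≥ 3 → (8,10); next start ≥ 10 → (14,16); next start ≥ 16 → (16,18).
Selected: (1,3) (8,10) (14,16) (16,18)

16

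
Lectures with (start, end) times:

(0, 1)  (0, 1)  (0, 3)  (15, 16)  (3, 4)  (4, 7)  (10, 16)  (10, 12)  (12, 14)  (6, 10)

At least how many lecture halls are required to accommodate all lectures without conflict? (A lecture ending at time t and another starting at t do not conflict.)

The answer is the maximum number of intervals overlapping at any instant.
Events (time:±→running): 0:+→1 0:+→2 0:+→3 … peak 3.

3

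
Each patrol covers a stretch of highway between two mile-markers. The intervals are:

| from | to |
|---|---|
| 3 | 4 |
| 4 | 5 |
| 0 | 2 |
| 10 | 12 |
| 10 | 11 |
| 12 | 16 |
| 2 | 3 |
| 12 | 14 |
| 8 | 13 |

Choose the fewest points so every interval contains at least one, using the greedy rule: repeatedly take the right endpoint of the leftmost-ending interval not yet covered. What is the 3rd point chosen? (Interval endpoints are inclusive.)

11

Sorted: [0,2] [2,3] [3,4] [4,5] [10,11] [10,12] [8,13] [12,14] [12,16]
{[0,2],[2,3]} hit by 2; {[3,4],[4,5]} hit by 4; {[10,11],[10,12],[8,13]} hit by 11; {[12,14],[12,16]} hit by 14.
Points: 2, 4, 11, 14 (4 total).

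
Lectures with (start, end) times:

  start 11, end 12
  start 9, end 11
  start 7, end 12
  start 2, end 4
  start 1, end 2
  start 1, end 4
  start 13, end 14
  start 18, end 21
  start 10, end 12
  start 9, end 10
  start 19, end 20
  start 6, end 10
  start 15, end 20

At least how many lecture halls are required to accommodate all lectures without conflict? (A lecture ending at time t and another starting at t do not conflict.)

4

starts: [1, 1, 2, 6, 7, 9, 9, 10, 11, 13, 15, 18, 19]
ends:   [2, 4, 4, 10, 10, 11, 12, 12, 12, 14, 20, 20, 21]
s1→1 s1→2 e2→1 s2→2 e4→1 e4→0 s6→1 s7→2 s9→3 s9→4  — peak 4.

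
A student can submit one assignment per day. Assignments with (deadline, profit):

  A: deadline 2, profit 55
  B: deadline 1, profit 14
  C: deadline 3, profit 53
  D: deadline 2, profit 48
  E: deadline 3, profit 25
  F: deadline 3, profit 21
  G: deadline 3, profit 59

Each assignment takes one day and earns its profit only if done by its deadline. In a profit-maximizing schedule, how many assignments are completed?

3

Take jobs in profit order; each goes to the latest open slot no later than its deadline.
By profit: G(d3,59), A(d2,55), C(d3,53), D(d2,48), E(d3,25), F(d3,21), B(d1,14)
G→slot 3; A→slot 2; C→slot 1; D skipped; E skipped; F skipped; B skipped.
3 of 7 scheduled.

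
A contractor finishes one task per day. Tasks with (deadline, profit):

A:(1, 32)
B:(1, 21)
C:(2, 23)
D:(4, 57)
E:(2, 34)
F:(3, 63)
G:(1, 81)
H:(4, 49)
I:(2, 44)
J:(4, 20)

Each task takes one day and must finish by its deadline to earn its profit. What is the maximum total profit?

Take jobs in profit order; each goes to the latest open slot no later than its deadline.
By profit: G(d1,81), F(d3,63), D(d4,57), H(d4,49), I(d2,44), E(d2,34), A(d1,32), C(d2,23), B(d1,21), J(d4,20)
G→slot 1; F→slot 3; D→slot 4; H→slot 2; I skipped; E skipped; A skipped; C skipped; B skipped; J skipped.
Profit = 81 + 49 + 63 + 57 = 250

250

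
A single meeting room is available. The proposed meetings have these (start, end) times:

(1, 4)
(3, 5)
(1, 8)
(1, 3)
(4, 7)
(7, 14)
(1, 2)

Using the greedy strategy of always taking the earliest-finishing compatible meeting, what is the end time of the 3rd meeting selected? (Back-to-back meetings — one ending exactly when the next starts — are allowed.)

Greedy by earliest finish: after sorting by end time, pick each interval compatible with the last pick.
Sorted by end: (1,2)  (1,3)  (1,4)  (3,5)  (4,7)  (1,8)  (7,14)
take (1,2); skip (1,3); take (3,5); take (7,14).
Selected: (1,2) (3,5) (7,14)

14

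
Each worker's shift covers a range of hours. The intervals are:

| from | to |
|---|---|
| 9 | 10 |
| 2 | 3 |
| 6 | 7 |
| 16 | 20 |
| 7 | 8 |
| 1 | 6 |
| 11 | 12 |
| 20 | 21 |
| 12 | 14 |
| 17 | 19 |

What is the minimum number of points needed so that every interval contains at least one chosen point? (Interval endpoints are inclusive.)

6

Process intervals by earliest right end; each time one isn't hit yet, stab at its right endpoint.
Sorted: [2,3] [1,6] [6,7] [7,8] [9,10] [11,12] [12,14] [17,19] [16,20] [20,21]
{[2,3],[1,6]} hit by 3; {[6,7],[7,8]} hit by 7; {[9,10]} hit by 10; {[11,12],[12,14]} hit by 12; {[17,19],[16,20]} hit by 19; {[20,21]} hit by 21.
Points: 3, 7, 10, 12, 19, 21 (6 total).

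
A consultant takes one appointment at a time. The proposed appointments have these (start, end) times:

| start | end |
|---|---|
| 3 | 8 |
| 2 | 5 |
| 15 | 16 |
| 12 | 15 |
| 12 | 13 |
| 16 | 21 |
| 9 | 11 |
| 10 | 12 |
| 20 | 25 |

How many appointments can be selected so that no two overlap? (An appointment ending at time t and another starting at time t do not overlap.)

Greedy by earliest finish: after sorting by end time, pick each interval compatible with the last pick.
Sorted by end: (2,5)  (3,8)  (9,11)  (10,12)  (12,13)  (12,15)  (15,16)  (16,21)  (20,25)
take (2,5); take (9,11); take (12,13); take (15,16); take (16,21); skip (20,25).
Selected 5 appointments.

5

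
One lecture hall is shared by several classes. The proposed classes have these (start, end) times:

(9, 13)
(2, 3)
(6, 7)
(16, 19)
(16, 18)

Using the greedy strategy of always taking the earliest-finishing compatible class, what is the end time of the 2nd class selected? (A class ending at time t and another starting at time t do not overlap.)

By end time: (2,3), (6,7), (9,13), (16,18), (16,19).
Pick (2,3); next start ≥ 3 → (6,7); next start ≥ 7 → (9,13); next start ≥ 13 → (16,18).
Selected: (2,3) (6,7) (9,13) (16,18)

7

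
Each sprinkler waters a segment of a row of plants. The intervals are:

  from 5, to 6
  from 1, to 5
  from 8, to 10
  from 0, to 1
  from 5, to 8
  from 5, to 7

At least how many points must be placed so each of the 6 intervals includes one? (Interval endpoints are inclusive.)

Sort by right endpoint; whenever an interval is uncovered, place a point at its right end.
By right end: [0,1]  [1,5]  [5,6]  [5,7]  [5,8]  [8,10]
[0,1] uncovered → point at 1; [5,6] uncovered → point at 6; [8,10] uncovered → point at 10.
Points: 1, 6, 10 (3 total).

3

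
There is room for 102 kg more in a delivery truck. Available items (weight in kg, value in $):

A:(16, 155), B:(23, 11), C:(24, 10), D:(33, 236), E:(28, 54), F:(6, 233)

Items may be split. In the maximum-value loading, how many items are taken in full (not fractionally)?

Sort by value per unit weight and fill in that order.
Ratios (sorted): F 38.83, A 9.69, D 7.15, E 1.93, B 0.48, C 0.42
take F (6 @ 233); take A (16 @ 155); take D (33 @ 236); take E (28 @ 54); take 19/23 of B → 9.09. Capacity used 102/102.
4 item(s) taken whole; one partial (take 19/23 of B).

4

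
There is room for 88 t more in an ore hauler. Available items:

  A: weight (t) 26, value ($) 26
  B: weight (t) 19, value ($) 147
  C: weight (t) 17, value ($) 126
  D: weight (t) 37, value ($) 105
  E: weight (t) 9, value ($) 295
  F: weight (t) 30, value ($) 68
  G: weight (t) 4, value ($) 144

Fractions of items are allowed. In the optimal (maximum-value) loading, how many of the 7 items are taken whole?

Ratios (sorted): G 36.00, E 32.78, B 7.74, C 7.41, D 2.84, F 2.27, A 1.00
take G (4 @ 144); take E (9 @ 295); take B (19 @ 147); take C (17 @ 126); take D (37 @ 105); take 2/30 of F → 4.53. Capacity used 88/88.
5 item(s) taken whole; one partial (take 2/30 of F).

5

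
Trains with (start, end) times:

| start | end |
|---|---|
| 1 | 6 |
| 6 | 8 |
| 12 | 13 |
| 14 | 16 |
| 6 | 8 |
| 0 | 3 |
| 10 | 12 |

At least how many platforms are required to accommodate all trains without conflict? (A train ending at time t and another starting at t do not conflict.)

2

The answer is the maximum number of intervals overlapping at any instant.
Events (time:±→running): 0:+→1 1:+→2 … peak 2.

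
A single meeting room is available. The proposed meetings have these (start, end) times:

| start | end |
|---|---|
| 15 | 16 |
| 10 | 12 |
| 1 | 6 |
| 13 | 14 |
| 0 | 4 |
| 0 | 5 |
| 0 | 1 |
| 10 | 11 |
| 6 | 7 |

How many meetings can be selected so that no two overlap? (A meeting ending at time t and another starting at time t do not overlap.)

6

Greedy by earliest finish: after sorting by end time, pick each interval compatible with the last pick.
By end time: (0,1), (0,4), (0,5), (1,6), (6,7), (10,11), (10,12), (13,14), (15,16).
Pick (0,1); next start ≥ 1 → (1,6); next start ≥ 6 → (6,7); next start ≥ 7 → (10,11); next start ≥ 11 → (13,14); next start ≥ 14 → (15,16).
Selected 6 meetings.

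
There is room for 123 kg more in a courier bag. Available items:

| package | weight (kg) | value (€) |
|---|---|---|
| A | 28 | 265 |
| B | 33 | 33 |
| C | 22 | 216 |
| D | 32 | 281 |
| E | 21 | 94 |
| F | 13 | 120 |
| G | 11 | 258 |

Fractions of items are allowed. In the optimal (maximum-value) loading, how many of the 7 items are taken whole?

5

Order: G (258/11=23.45) > C (216/22=9.82) > A (265/28=9.46) > F (120/13=9.23) > D (281/32=8.78) > E (94/21=4.48) > B (33/33=1.00)
Fill: take G (11 @ 258) → take C (22 @ 216) → take A (28 @ 265) → take F (13 @ 120) → take D (32 @ 281) → take 17/21 of E → 76.10; 123/123 used.
5 item(s) taken whole; one partial (take 17/21 of E).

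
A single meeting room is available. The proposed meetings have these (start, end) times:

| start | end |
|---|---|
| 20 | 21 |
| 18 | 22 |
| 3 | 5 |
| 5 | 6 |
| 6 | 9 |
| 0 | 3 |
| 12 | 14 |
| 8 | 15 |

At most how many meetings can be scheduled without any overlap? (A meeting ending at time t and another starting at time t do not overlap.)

6

Sort by end time and greedily take each interval whose start is ≥ the last chosen end.
By end time: (0,3), (3,5), (5,6), (6,9), (12,14), (8,15), (20,21), (18,22).
Pick (0,3); next start ≥ 3 → (3,5); next start ≥ 5 → (5,6); next start ≥ 6 → (6,9); next start ≥ 9 → (12,14); next start ≥ 14 → (20,21).
Selected 6 meetings.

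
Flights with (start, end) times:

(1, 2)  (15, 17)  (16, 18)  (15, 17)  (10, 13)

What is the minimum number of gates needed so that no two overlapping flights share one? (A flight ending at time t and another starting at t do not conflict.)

3

Events (time:±→running): 1:+→1 2:-→0 10:+→1 13:-→0 15:+→1 15:+→2 16:+→3 … peak 3.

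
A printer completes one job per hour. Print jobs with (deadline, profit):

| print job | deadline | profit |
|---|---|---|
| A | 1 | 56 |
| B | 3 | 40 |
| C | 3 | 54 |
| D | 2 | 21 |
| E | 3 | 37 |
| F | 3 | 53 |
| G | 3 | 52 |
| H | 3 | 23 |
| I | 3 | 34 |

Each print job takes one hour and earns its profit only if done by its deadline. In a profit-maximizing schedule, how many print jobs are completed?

Sort by profit descending; place each in the latest free slot ≤ its deadline.
By profit: A(d1,56), C(d3,54), F(d3,53), G(d3,52), B(d3,40), E(d3,37), I(d3,34), H(d3,23), D(d2,21)
A→slot 1; C→slot 3; F→slot 2; G skipped; B skipped; E skipped; I skipped; H skipped; D skipped.
3 of 9 scheduled.

3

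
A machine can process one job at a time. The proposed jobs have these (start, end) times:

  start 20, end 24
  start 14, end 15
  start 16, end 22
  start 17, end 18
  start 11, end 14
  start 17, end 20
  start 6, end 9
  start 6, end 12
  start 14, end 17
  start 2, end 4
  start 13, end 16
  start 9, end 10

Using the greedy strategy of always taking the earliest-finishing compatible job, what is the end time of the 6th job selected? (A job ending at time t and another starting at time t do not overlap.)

Greedy by earliest finish: after sorting by end time, pick each interval compatible with the last pick.
Sorted by end: (2,4)  (6,9)  (9,10)  (6,12)  (11,14)  (14,15)  (13,16)  (14,17)  (17,18)  (17,20)  (16,22)  (20,24)
take (2,4); take (6,9); take (9,10); skip (6,12); take (11,14); take (14,15); take (17,18); skip (17,20); take (20,24).
Selected: (2,4) (6,9) (9,10) (11,14) (14,15) (17,18) (20,24)

18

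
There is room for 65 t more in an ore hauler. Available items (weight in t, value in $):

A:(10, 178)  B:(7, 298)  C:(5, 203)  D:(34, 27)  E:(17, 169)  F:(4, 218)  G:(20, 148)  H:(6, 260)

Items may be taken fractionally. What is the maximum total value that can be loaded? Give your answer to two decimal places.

1444.40

Order: F (218/4=54.50) > H (260/6=43.33) > B (298/7=42.57) > C (203/5=40.60) > A (178/10=17.80) > E (169/17=9.94) > G (148/20=7.40) > D (27/34=0.79)
Fill: take F (4 @ 218) → take H (6 @ 260) → take B (7 @ 298) → take C (5 @ 203) → take A (10 @ 178) → take E (17 @ 169) → take 16/20 of G → 118.40; 65/65 used.
Total value = 1444.40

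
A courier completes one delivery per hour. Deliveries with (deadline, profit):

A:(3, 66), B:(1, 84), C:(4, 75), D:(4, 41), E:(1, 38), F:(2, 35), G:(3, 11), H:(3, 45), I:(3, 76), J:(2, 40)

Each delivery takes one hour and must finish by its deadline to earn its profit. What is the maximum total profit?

By profit: B(d1,84), I(d3,76), C(d4,75), A(d3,66), H(d3,45), D(d4,41), J(d2,40), E(d1,38), F(d2,35), G(d3,11)
B→slot 1; I→slot 3; C→slot 4; A→slot 2; H skipped; D skipped; J skipped; E skipped; F skipped; G skipped.
Profit = 84 + 66 + 76 + 75 = 301

301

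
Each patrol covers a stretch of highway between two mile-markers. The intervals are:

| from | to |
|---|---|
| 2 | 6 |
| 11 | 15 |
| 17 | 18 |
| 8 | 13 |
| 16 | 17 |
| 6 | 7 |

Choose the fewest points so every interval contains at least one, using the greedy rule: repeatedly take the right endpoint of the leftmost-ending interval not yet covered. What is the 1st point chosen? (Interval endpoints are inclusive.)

6

Process intervals by earliest right end; each time one isn't hit yet, stab at its right endpoint.
By right end: [2,6]  [6,7]  [8,13]  [11,15]  [16,17]  [17,18]
[2,6] uncovered → point at 6; [8,13] uncovered → point at 13; [16,17] uncovered → point at 17.
Points: 6, 13, 17 (3 total).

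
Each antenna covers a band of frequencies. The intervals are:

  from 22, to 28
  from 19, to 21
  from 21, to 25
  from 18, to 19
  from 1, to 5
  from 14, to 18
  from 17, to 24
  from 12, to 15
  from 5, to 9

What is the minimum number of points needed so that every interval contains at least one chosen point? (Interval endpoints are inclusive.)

4

Sorted: [1,5] [5,9] [12,15] [14,18] [18,19] [19,21] [17,24] [21,25] [22,28]
{[1,5],[5,9]} hit by 5; {[12,15],[14,18]} hit by 15; {[18,19],[19,21],[17,24]} hit by 19; {[21,25],[22,28]} hit by 25.
Points: 5, 15, 19, 25 (4 total).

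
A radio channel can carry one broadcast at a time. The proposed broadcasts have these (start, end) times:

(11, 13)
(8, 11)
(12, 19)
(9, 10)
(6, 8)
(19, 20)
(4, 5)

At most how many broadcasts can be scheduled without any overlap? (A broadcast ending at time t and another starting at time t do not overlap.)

5

Order by finish time; keep every interval that doesn't clash with the previous kept one.
Sorted by end: (4,5)  (6,8)  (9,10)  (8,11)  (11,13)  (12,19)  (19,20)
take (4,5); take (6,8); take (9,10); take (11,13); skip (12,19); take (19,20).
Selected 5 broadcasts.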